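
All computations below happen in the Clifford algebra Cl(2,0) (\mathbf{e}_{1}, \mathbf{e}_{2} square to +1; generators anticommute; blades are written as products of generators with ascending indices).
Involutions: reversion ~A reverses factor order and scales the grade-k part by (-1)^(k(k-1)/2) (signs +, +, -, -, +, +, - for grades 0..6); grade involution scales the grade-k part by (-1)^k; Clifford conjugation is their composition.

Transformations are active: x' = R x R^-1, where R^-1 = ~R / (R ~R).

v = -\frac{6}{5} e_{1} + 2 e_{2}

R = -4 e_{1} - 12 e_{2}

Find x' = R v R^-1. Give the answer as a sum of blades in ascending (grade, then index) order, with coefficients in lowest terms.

~R = -4 e_{1} - 12 e_{2}, and R ~R = 160, so R^-1 = ~R / (160).
R v = -\frac{96}{5} - \frac{112}{5} e_{1} e_{2}
Answer: \frac{54}{25} e_{1} + \frac{22}{25} e_{2}


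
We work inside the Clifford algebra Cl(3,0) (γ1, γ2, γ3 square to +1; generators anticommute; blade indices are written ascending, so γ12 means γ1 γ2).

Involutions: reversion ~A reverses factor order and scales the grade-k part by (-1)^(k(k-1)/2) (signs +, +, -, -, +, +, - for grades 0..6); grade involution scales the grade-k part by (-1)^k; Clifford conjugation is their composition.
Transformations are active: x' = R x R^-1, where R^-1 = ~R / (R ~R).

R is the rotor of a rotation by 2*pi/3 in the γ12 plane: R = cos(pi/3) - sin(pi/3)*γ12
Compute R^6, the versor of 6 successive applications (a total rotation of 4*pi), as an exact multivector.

Because a rotor carries half the rotation angle, composing 6 copies of this γ12-plane rotor multiplies the phase: 6*(pi/3) = 2*pi, hence R^6 = cos(2*pi) - sin(2*pi)*γ12.
cos(2*pi) = 1 and sin(2*pi) = 0, so R^6 = 1. The total rotation 4*pi is 2 full turns, so every vector returns to itself, yet the rotor is +1, back on the identity sheet (an even number of 2*pi turns).
Answer: 1


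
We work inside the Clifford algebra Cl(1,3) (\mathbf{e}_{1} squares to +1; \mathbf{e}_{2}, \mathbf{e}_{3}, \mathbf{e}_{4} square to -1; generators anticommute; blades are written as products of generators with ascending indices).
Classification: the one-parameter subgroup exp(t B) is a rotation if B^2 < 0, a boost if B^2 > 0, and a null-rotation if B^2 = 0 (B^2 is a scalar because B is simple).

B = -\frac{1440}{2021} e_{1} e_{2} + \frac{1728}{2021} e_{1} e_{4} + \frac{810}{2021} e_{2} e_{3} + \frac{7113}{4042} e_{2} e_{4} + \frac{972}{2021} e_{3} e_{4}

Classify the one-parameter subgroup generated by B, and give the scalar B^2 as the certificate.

B^2 term by term: the squares give (-\frac{1440}{2021})^2*(e_{1} e_{2})^2 + (\frac{1728}{2021})^2*(e_{1} e_{4})^2 + (\frac{810}{2021})^2*(e_{2} e_{3})^2 + (\frac{7113}{4042})^2*(e_{2} e_{4})^2 + (\frac{972}{2021})^2*(e_{3} e_{4})^2 = \frac{2073600}{4084441}*(+1) + \frac{2985984}{4084441}*(+1) + \frac{656100}{4084441}*(-1) + \frac{50594769}{16337764}*(-1) + \frac{944784}{4084441}*(-1) = -\frac{9}{4} (each basis 2-blade squares to minus the product of its generators' squares); cross terms between blades sharing an index anticommute and cancel; the commuting (index-disjoint) pairs give grade-4 terms 2*c*c'*(blade product), which cancel blade by blade — e_{1} e_{2} e_{3} e_{4}: -\frac{2799360}{4084441} + \frac{2799360}{4084441} = 0 — confirming B is simple. So B^2 = -\frac{9}{4}.
Answer: rotation, certificate B^2 = -\frac{9}{4}. Why this suffices: the scalar -\frac{9}{4} survives any versor conjugation, so its sign alone determines the class however B is presented.


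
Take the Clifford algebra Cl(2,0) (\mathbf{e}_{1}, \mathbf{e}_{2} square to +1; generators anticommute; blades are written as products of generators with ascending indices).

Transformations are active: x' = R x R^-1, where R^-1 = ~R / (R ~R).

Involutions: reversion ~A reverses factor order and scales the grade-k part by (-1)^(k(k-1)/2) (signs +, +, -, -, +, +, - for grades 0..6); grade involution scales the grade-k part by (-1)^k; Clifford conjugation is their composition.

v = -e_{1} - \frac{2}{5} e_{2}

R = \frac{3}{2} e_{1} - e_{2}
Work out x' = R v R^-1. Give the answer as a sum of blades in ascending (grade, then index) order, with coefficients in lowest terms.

~R = \frac{3}{2} e_{1} - e_{2}, and R ~R = \frac{13}{4}, so R^-1 = ~R / (\frac{13}{4}).
R v = -\frac{11}{10} - \frac{8}{5} e_{1} e_{2}
Answer: -\frac{1}{65} e_{1} + \frac{14}{13} e_{2}


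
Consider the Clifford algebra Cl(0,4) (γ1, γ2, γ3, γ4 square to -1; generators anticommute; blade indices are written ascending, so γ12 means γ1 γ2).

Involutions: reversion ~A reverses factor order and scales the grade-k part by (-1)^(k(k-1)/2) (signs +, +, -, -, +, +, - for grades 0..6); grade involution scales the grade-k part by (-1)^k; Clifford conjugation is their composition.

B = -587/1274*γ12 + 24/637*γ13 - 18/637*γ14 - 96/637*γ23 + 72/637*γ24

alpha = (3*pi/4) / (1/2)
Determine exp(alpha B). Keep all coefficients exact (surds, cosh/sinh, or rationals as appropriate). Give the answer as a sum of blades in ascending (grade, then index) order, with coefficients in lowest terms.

B^2 term by term: the squares give (-587/1274)^2*(γ12)^2 + (24/637)^2*(γ13)^2 + (-18/637)^2*(γ14)^2 + (-96/637)^2*(γ23)^2 + (72/637)^2*(γ24)^2 = 344569/1623076*(-1) + 576/405769*(-1) + 324/405769*(-1) + 9216/405769*(-1) + 5184/405769*(-1) = -1/4 (each basis 2-blade squares to minus the product of its generators' squares); cross terms between blades sharing an index anticommute and cancel; the commuting (index-disjoint) pairs give grade-4 terms 2*c*c'*(blade product), which cancel blade by blade — γ1234: -3456/405769 + 3456/405769 = 0 — confirming B is simple. So B^2 = -1/4.
B^2 = -1/4 — circular case — the even/odd split gives cos and sin: l = 1/2, alpha*l = 3*pi/4, so exp(alpha B) = cos(3*pi/4) + (sin(3*pi/4)/(1/2))*B = -sqrt(2)/2 + (sqrt(2))*B.
Answer: -sqrt(2)/2 - 587*sqrt(2)/1274*γ12 + 24*sqrt(2)/637*γ13 - 18*sqrt(2)/637*γ14 - 96*sqrt(2)/637*γ23 + 72*sqrt(2)/637*γ24


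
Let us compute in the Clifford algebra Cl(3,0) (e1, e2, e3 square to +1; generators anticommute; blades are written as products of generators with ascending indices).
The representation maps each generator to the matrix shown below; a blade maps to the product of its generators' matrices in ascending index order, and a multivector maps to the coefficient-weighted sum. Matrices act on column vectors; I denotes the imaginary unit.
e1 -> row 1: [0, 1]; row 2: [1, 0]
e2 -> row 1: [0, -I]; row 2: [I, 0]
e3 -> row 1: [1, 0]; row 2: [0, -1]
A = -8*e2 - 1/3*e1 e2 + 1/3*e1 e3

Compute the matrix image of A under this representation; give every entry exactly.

Bivector images (products of the table entries): rho(e1 e2) = rho(e1)rho(e2) = row 1: [I, 0]; row 2: [0, -I]; rho(e1 e3) = rho(e1)rho(e3) = row 1: [0, -1]; row 2: [1, 0].
M = (-8)*rho(e2) + (-1/3)*rho(e1 e2) + (1/3)*rho(e1 e3), summed entrywise:
Answer: row 1: [-I/3, -1/3 + 8*I]; row 2: [1/3 - 8*I, I/3]


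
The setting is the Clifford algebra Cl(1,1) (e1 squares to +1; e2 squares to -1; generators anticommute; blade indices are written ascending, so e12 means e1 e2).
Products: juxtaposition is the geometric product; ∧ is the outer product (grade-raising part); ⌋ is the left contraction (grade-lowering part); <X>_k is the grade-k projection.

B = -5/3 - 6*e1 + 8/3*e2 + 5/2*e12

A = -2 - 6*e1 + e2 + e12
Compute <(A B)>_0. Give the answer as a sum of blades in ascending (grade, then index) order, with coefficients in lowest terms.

step 1: 235/6 + 131/6*e1 - 16*e2 - 50/3*e12
step 2: 235/6
Answer: 235/6


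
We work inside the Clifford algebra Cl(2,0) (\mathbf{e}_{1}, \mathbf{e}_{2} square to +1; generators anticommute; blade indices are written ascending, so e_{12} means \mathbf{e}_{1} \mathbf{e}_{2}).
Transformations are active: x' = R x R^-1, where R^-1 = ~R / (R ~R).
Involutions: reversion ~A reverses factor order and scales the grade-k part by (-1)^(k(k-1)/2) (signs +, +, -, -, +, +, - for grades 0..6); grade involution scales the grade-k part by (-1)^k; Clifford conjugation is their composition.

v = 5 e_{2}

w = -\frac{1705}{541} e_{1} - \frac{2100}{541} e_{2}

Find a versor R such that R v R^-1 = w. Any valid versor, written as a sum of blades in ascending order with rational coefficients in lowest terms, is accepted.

The midline construction: v and w both square to 25, so reflecting in their sum -\frac{1705}{541} e_{1} + \frac{605}{541} e_{2} exchanges them.
Answer: -\frac{1705}{541} e_{1} + \frac{605}{541} e_{2}


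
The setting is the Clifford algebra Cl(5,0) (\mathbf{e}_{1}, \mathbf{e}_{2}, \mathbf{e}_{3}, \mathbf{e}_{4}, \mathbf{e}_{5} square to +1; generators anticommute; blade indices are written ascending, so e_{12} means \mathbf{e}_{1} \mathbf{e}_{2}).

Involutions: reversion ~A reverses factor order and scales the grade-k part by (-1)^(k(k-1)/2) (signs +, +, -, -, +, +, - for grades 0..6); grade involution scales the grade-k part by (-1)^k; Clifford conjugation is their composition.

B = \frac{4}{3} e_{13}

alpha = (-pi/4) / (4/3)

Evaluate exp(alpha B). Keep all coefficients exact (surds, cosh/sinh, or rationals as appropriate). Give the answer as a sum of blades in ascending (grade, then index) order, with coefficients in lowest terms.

B^2 = (\frac{4}{3})^2*(e_{13})^2 = \frac{16}{9}*(-1) = -\frac{16}{9} (a basis 2-blade squares to minus the product of its generators' squares).
B^2 = -\frac{16}{9} — the negative square puts this in the circular regime; l = \frac{4}{3}, alpha*l = - \frac{\pi}{4}, so exp(alpha B) = cos(- \frac{\pi}{4}) + (sin(- \frac{\pi}{4})/(\frac{4}{3}))*B = \frac{\sqrt{2}}{2} + (- \frac{3 \sqrt{2}}{8})*B.
Answer: \frac{\sqrt{2}}{2} - \frac{\sqrt{2}}{2} e_{13}


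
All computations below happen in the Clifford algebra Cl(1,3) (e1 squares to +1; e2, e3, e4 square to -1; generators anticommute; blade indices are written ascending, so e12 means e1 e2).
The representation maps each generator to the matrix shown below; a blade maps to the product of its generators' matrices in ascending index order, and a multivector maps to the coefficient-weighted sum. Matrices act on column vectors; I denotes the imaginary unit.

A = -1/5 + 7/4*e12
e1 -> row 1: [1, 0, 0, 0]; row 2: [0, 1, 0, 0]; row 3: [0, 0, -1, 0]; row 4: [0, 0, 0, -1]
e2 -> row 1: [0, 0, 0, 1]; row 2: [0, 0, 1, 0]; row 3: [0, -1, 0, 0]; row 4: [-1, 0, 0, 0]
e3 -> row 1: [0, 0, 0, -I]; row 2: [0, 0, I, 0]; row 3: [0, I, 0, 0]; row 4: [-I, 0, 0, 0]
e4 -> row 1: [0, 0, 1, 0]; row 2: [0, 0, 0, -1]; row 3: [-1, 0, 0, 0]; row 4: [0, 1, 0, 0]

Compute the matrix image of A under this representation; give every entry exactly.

Bivector images (products of the table entries): rho(e12) = rho(e1)rho(e2) = row 1: [0, 0, 0, 1]; row 2: [0, 0, 1, 0]; row 3: [0, 1, 0, 0]; row 4: [1, 0, 0, 0].
M = (-1/5)*1 + (7/4)*rho(e12), summed entrywise (1 is the identity matrix):
Answer: row 1: [-1/5, 0, 0, 7/4]; row 2: [0, -1/5, 7/4, 0]; row 3: [0, 7/4, -1/5, 0]; row 4: [7/4, 0, 0, -1/5]


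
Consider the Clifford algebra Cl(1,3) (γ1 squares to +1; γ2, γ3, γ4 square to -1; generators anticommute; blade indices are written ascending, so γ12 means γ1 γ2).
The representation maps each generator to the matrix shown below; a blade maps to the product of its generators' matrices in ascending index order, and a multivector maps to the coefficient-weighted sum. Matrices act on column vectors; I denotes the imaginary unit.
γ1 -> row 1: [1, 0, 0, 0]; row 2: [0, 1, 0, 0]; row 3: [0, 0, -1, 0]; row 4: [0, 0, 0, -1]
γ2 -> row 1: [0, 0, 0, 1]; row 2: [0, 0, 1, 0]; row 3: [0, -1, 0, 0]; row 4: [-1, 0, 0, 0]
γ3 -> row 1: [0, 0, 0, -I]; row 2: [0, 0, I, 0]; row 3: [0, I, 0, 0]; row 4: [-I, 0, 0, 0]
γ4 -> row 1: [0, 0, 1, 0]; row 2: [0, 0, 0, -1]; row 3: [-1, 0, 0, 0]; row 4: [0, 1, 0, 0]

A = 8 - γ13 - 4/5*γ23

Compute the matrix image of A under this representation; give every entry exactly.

Bivector images (products of the table entries): rho(γ13) = rho(γ1)rho(γ3) = row 1: [0, 0, 0, -I]; row 2: [0, 0, I, 0]; row 3: [0, -I, 0, 0]; row 4: [I, 0, 0, 0]; rho(γ23) = rho(γ2)rho(γ3) = row 1: [-I, 0, 0, 0]; row 2: [0, I, 0, 0]; row 3: [0, 0, -I, 0]; row 4: [0, 0, 0, I].
M = (8)*1 + (-1)*rho(γ13) + (-4/5)*rho(γ23), summed entrywise (1 is the identity matrix):
Answer: row 1: [8 + 4*I/5, 0, 0, I]; row 2: [0, 8 - 4*I/5, -I, 0]; row 3: [0, I, 8 + 4*I/5, 0]; row 4: [-I, 0, 0, 8 - 4*I/5]


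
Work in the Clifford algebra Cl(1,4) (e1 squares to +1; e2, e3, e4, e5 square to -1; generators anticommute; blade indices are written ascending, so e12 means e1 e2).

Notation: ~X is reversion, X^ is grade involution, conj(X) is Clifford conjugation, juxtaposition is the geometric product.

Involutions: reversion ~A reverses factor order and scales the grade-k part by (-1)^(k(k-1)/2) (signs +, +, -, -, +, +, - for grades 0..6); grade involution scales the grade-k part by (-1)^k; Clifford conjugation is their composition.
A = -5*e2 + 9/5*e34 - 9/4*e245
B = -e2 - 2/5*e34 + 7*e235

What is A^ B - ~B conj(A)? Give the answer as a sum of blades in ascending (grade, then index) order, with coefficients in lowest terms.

first term: 143/25 + 63/4*e34 - 35*e35 + 9/4*e45 - 19/5*e234 - 9/10*e235 + 63/5*e245
second term: 143/25 - 63/4*e34 + 35*e35 - 9/4*e45 + 19/5*e234 + 9/10*e235 - 63/5*e245
Answer: 63/2*e34 - 70*e35 + 9/2*e45 - 38/5*e234 - 9/5*e235 + 126/5*e245


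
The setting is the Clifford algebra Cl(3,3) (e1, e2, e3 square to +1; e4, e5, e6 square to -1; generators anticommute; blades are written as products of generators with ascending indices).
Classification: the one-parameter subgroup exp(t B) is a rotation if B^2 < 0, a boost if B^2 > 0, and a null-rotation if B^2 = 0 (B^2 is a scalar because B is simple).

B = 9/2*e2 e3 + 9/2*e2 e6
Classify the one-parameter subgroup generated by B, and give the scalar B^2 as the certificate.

B^2 term by term: the squares give (9/2)^2*(e2 e3)^2 + (9/2)^2*(e2 e6)^2 = 81/4*(-1) + 81/4*(+1) = 0 (each basis 2-blade squares to minus the product of its generators' squares); cross terms between blades sharing an index anticommute and cancel. So B^2 = 0.
Answer: null-rotation, certificate B^2 = 0. The invariant at work: B^2 = 0 is unchanged by conjugation, hence its sign classifies the subgroup whatever basis B is written in.


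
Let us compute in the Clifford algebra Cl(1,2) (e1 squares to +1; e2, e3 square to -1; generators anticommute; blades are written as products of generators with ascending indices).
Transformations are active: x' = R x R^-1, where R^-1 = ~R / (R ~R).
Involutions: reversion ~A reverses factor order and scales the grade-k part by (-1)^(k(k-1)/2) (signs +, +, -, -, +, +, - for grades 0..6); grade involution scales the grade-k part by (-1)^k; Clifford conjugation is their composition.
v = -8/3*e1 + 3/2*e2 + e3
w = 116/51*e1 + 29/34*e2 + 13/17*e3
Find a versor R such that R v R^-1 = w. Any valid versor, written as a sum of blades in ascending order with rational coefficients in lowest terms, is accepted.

Equal squares first: v^2 = w^2 = 139/36. Then v + w = -20/51*e1 + 40/17*e2 + 30/17*e3 is a versor taking v to w, provided it is invertible.
Answer: -20/51*e1 + 40/17*e2 + 30/17*e3


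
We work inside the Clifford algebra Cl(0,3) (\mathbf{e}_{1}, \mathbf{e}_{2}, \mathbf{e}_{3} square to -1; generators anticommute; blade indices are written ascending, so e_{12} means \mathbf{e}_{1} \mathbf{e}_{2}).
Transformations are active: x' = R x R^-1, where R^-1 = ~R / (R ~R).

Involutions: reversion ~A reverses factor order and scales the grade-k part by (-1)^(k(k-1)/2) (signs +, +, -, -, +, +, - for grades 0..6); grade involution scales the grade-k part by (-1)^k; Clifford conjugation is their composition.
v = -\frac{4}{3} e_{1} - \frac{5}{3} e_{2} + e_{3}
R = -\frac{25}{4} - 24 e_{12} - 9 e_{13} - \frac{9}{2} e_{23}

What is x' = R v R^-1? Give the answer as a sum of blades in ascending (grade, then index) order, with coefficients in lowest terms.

~R = -\frac{25}{4} + 24 e_{12} + 9 e_{13} + \frac{9}{2} e_{23}, and R ~R = \frac{11461}{16}, so R^-1 = ~R / (\frac{11461}{16}).
R v = -\frac{68}{3} e_{1} + \frac{563}{12} e_{2} + \frac{53}{4} e_{3} - 33 e_{123}
Answer: \frac{73700}{34383} e_{1} + \frac{643}{34383} e_{2} + \frac{11233}{11461} e_{3}


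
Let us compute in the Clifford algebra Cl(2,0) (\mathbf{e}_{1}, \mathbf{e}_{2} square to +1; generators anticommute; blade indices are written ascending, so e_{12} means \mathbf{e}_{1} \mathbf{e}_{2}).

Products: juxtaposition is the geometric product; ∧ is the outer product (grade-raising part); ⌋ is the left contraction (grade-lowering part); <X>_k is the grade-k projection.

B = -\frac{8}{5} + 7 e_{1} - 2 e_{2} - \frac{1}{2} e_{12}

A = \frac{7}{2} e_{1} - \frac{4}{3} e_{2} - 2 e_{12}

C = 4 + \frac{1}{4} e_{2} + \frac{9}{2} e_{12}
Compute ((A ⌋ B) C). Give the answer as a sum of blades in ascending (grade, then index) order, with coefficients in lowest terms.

step 1: \frac{157}{6} - \frac{2}{3} e_{1} - \frac{7}{4} e_{2}
step 2: \frac{5003}{48} + \frac{125}{24} e_{1} - \frac{83}{24} e_{2} + \frac{1411}{12} e_{12}
Answer: \frac{5003}{48} + \frac{125}{24} e_{1} - \frac{83}{24} e_{2} + \frac{1411}{12} e_{12}


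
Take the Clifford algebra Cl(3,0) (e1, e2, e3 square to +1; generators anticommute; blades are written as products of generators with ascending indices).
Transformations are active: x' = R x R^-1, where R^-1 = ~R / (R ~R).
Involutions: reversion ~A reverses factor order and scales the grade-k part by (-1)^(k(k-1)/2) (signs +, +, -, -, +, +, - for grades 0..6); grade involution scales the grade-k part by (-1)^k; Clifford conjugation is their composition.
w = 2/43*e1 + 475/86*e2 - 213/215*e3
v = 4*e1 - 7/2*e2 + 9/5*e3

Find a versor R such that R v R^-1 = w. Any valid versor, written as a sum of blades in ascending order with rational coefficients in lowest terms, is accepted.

Here q(v) = q(w) = 3149/100; the classical choice R = v + w = 174/43*e1 + 87/43*e2 + 174/215*e3 then realises v -> w under the sandwich.
Answer: 174/43*e1 + 87/43*e2 + 174/215*e3


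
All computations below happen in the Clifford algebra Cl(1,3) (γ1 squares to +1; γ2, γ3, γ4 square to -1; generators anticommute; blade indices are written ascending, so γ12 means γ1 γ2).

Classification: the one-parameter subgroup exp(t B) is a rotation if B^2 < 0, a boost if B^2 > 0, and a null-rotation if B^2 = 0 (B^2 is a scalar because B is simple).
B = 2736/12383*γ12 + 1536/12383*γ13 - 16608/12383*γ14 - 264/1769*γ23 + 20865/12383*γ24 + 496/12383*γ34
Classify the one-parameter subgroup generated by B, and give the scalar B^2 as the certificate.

B^2 term by term: the squares give (2736/12383)^2*(γ12)^2 + (1536/12383)^2*(γ13)^2 + (-16608/12383)^2*(γ14)^2 + (-264/1769)^2*(γ23)^2 + (20865/12383)^2*(γ24)^2 + (496/12383)^2*(γ34)^2 = 7485696/153338689*(+1) + 2359296/153338689*(+1) + 275825664/153338689*(+1) + 69696/3129361*(-1) + 435348225/153338689*(-1) + 246016/153338689*(-1) = -1 (each basis 2-blade squares to minus the product of its generators' squares); cross terms between blades sharing an index anticommute and cancel; the commuting (index-disjoint) pairs give grade-4 terms 2*c*c'*(blade product), which cancel blade by blade — γ1234: 2714112/153338689 - 64097280/153338689 + 8769024/21905527 = 0 — confirming B is simple. So B^2 = -1.
Answer: rotation, certificate B^2 = -1. Why this suffices: the scalar -1 survives any versor conjugation, so its sign alone determines the class however B is presented.


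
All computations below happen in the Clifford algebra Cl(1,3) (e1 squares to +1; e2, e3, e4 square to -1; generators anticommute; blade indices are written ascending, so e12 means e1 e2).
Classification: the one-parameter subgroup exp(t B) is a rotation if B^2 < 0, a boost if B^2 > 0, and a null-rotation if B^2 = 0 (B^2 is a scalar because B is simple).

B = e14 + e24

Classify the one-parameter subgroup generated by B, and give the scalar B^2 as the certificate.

B^2 term by term: the squares give (1)^2*(e14)^2 + (1)^2*(e24)^2 = 1*(+1) + 1*(-1) = 0 (each basis 2-blade squares to minus the product of its generators' squares); cross terms between blades sharing an index anticommute and cancel. So B^2 = 0.
Answer: null-rotation, certificate B^2 = 0. B^2 = 0 is basis-independent, so its sign is the whole story.


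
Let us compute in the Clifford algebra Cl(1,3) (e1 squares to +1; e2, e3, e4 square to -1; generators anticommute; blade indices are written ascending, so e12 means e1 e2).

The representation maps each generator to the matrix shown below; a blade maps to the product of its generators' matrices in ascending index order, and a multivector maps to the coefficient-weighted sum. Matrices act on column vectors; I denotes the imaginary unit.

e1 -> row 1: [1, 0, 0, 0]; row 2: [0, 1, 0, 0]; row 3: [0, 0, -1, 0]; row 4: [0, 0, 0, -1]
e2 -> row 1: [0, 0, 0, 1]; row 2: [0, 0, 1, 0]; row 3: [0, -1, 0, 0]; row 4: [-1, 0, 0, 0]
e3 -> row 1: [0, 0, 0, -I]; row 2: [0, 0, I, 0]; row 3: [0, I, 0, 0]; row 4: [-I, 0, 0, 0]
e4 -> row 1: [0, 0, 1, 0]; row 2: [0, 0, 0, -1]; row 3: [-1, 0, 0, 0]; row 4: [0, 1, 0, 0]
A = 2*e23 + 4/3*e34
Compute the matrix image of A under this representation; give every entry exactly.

Bivector images (products of the table entries): rho(e23) = rho(e2)rho(e3) = row 1: [-I, 0, 0, 0]; row 2: [0, I, 0, 0]; row 3: [0, 0, -I, 0]; row 4: [0, 0, 0, I]; rho(e34) = rho(e3)rho(e4) = row 1: [0, -I, 0, 0]; row 2: [-I, 0, 0, 0]; row 3: [0, 0, 0, -I]; row 4: [0, 0, -I, 0].
M = (2)*rho(e23) + (4/3)*rho(e34), summed entrywise:
Answer: row 1: [-2*I, -4*I/3, 0, 0]; row 2: [-4*I/3, 2*I, 0, 0]; row 3: [0, 0, -2*I, -4*I/3]; row 4: [0, 0, -4*I/3, 2*I]


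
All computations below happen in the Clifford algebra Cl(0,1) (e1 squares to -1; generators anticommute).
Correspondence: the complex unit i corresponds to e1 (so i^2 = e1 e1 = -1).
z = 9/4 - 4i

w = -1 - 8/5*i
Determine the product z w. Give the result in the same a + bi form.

In blades: z = 9/4 - 4*e1, w = -1 - 8/5*e1.
Distribute z over w term by term (generator squares from the signature, products reordered to ascending indices): (9/4)*w = -9/4 - 18/5*e1; (-4*e1)*w = -32/5 + 4*e1.
Sum: -173/20 + 2/5*e1; translating back through the correspondence:
Answer: -173/20 + 2/5*i


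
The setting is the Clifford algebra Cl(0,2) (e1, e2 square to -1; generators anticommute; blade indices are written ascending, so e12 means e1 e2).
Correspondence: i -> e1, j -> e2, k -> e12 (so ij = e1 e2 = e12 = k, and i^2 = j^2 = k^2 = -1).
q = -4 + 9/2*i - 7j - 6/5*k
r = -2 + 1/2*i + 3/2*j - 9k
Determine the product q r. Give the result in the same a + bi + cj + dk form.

In blades: q = -4 + 9/2*e1 - 7*e2 - 6/5*e12, r = -2 + 1/2*e1 + 3/2*e2 - 9*e12.
Distribute q over r term by term (generator squares from the signature, products reordered to ascending indices): (-4)*r = 8 - 2*e1 - 6*e2 + 36*e12; (9/2*e1)*r = -9/4 - 9*e1 + 81/2*e2 + 27/4*e12; (-7*e2)*r = 21/2 + 63*e1 + 14*e2 + 7/2*e12; (-6/5*e12)*r = -54/5 + 9/5*e1 - 3/5*e2 + 12/5*e12.
Sum: 109/20 + 269/5*e1 + 479/10*e2 + 973/20*e12; translating back through the correspondence:
Answer: 109/20 + 269/5*i + 479/10*j + 973/20*k


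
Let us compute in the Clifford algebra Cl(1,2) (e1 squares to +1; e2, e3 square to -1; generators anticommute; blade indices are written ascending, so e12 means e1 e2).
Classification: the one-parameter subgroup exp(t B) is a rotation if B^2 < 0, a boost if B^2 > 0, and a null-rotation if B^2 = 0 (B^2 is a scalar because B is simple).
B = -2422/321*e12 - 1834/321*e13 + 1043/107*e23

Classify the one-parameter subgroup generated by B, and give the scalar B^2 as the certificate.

B^2 term by term: the squares give (-2422/321)^2*(e12)^2 + (-1834/321)^2*(e13)^2 + (1043/107)^2*(e23)^2 = 5866084/103041*(+1) + 3363556/103041*(+1) + 1087849/11449*(-1) = -49/9 (each basis 2-blade squares to minus the product of its generators' squares); cross terms between blades sharing an index anticommute and cancel. So B^2 = -49/9.
Answer: rotation, certificate B^2 = -49/9. One invariant decides it: the square -49/9 survives every conjugation, and its sign is exactly the classification.


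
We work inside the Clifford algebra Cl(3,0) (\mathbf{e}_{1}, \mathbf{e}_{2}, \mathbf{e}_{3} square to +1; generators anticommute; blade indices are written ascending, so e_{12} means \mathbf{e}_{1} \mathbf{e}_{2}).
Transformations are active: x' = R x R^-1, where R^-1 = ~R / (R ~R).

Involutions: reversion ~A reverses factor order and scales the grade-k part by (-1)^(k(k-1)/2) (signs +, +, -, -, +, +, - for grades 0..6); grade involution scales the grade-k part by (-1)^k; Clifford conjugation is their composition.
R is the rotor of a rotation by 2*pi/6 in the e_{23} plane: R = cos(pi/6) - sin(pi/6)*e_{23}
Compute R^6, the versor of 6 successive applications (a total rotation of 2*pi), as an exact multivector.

Rotor phase runs at HALF the rotation angle; powers of one rotor simply add phase, so after 6 steps in e_{23} the phase is 6*pi/6 = \pi and R^6 = cos(\pi) - sin(\pi)*e_{23}.
cos(\pi) = -1 and sin(\pi) = 0, so R^6 = -1. The total rotation 2*pi is 1 full turn, so every vector returns to itself, yet the rotor is -1, on the OTHER sheet of the double cover (an odd number of 2*pi turns).
Answer: -1


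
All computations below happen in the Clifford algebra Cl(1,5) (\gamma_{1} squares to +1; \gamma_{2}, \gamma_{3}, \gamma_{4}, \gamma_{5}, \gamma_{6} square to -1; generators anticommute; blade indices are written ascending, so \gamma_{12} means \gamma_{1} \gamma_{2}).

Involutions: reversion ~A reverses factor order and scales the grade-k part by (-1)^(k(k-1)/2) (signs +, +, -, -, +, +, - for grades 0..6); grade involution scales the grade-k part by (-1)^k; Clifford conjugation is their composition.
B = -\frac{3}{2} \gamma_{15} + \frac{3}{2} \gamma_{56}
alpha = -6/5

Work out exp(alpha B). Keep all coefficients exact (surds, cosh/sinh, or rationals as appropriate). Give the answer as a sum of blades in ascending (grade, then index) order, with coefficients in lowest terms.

B^2 term by term: the squares give (-\frac{3}{2})^2*(\gamma_{15})^2 + (\frac{3}{2})^2*(\gamma_{56})^2 = \frac{9}{4}*(+1) + \frac{9}{4}*(-1) = 0 (each basis 2-blade squares to minus the product of its generators' squares); cross terms between blades sharing an index anticommute and cancel. So B^2 = 0.
B^2 = 0, so the series closes: exp(alpha B) = 1 + alpha B (parabolic case).
Answer: 1 + \frac{9}{5} \gamma_{15} - \frac{9}{5} \gamma_{56}


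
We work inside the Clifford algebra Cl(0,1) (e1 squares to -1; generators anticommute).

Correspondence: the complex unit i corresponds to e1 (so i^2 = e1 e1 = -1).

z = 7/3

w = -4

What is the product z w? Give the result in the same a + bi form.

In blades: z = 7/3, w = -4.
Distribute z over w term by term (generator squares from the signature, products reordered to ascending indices): (7/3)*w = -28/3.
Sum: -28/3; translating back through the correspondence:
Answer: -28/3


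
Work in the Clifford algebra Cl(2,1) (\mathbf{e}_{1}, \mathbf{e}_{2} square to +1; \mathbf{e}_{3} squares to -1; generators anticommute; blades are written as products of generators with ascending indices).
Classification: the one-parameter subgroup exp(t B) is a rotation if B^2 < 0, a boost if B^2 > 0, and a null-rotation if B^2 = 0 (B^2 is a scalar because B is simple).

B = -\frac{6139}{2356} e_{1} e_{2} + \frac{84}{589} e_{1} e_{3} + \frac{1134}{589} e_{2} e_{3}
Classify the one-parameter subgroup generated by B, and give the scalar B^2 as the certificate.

B^2 term by term: the squares give (-\frac{6139}{2356})^2*(e_{1} e_{2})^2 + (\frac{84}{589})^2*(e_{1} e_{3})^2 + (\frac{1134}{589})^2*(e_{2} e_{3})^2 = \frac{37687321}{5550736}*(-1) + \frac{7056}{346921}*(+1) + \frac{1285956}{346921}*(+1) = -\frac{49}{16} (each basis 2-blade squares to minus the product of its generators' squares); cross terms between blades sharing an index anticommute and cancel. So B^2 = -\frac{49}{16}.
Answer: rotation, certificate B^2 = -\frac{49}{16}. Key observation: B^2 = -\frac{49}{16} is a conjugation invariant, so its sign decides the class regardless of the surface form of B.


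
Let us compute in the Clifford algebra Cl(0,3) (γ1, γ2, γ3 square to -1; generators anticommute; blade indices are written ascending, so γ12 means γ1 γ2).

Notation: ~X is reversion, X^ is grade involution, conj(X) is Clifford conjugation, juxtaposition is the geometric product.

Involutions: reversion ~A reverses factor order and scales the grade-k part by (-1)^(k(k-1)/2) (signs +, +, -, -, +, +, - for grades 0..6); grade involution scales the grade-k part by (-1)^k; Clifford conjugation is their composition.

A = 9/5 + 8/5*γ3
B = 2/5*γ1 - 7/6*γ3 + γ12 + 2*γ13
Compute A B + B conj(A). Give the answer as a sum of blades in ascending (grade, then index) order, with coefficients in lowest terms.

first term: 28/15 + 98/25*γ1 - 21/10*γ3 + 9/5*γ12 + 74/25*γ13 + 8/5*γ123
second term: -28/15 + 98/25*γ1 - 21/10*γ3 + 9/5*γ12 + 74/25*γ13 - 8/5*γ123
Answer: 196/25*γ1 - 21/5*γ3 + 18/5*γ12 + 148/25*γ13


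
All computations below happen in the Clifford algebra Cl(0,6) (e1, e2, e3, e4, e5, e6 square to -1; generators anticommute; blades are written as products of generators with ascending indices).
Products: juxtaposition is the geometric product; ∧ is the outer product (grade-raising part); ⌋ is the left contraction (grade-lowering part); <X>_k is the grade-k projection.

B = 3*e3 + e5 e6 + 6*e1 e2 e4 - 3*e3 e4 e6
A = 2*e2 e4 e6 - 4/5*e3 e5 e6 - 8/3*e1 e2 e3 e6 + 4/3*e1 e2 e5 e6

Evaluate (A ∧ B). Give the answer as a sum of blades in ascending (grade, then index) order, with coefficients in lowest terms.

step 1: 6*e2 e3 e4 e6 + 4*e1 e2 e3 e5 e6 - 24/5*e1 e2 e3 e4 e5 e6
Answer: 6*e2 e3 e4 e6 + 4*e1 e2 e3 e5 e6 - 24/5*e1 e2 e3 e4 e5 e6


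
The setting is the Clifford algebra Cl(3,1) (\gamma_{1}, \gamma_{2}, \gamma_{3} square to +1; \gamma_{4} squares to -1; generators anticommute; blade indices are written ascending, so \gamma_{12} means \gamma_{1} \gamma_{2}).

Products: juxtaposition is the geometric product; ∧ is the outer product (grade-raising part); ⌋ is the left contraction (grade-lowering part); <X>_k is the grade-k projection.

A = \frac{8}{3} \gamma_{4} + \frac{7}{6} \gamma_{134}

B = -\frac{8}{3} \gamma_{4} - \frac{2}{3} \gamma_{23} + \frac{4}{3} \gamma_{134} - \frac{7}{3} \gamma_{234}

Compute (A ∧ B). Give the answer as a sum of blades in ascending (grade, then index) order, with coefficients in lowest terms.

step 1: -\frac{16}{9} \gamma_{234}
Answer: -\frac{16}{9} \gamma_{234}


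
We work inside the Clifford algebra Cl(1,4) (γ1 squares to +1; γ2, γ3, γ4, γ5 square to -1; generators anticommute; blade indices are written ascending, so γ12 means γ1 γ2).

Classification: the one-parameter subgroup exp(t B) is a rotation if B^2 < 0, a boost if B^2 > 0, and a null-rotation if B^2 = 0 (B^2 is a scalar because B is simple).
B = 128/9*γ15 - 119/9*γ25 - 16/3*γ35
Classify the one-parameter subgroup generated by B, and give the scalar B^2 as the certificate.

B^2 term by term: the squares give (128/9)^2*(γ15)^2 + (-119/9)^2*(γ25)^2 + (-16/3)^2*(γ35)^2 = 16384/81*(+1) + 14161/81*(-1) + 256/9*(-1) = -1 (each basis 2-blade squares to minus the product of its generators' squares); cross terms between blades sharing an index anticommute and cancel. So B^2 = -1.
Answer: rotation, certificate B^2 = -1. Because -1 is invariant under every versor sandwich, the classification follows from its sign alone.


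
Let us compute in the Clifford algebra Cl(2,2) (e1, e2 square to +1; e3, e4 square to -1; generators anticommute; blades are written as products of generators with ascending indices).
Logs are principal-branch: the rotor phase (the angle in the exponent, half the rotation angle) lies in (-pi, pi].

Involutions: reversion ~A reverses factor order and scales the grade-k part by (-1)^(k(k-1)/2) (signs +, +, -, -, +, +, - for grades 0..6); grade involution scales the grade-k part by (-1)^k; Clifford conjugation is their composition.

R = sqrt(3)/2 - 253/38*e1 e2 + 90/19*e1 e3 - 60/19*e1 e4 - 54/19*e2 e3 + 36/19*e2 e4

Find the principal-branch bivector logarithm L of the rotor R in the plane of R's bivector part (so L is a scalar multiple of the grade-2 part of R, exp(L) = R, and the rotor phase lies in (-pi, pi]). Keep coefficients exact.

The scalar part of R is sqrt(3)/2, which fixes the principal-branch rotor phase; the unit plane is then the bivector part divided by the sine of that phase, and L is that plane scaled by the phase.
Concretely: cos(phase) = sqrt(3)/2 gives phase = ±pi/6, and since phase/sin(phase) is even the sign is immaterial: L = (phase/sin(phase)) * <R>_2 = (pi/3) * <R>_2.
Answer: -253*pi/114*e1 e2 + 30*pi/19*e1 e3 - 20*pi/19*e1 e4 - 18*pi/19*e2 e3 + 12*pi/19*e2 e4


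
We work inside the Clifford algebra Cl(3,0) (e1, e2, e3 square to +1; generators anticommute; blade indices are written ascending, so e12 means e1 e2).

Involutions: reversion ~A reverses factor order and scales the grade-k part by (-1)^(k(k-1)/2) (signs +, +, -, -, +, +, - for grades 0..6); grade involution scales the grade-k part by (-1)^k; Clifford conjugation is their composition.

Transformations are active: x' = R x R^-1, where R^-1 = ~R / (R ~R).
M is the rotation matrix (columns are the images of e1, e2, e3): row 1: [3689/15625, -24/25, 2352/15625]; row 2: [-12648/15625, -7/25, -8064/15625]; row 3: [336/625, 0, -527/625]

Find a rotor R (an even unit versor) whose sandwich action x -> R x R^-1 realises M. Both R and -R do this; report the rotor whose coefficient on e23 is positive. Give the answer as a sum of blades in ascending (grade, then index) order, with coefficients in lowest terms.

Method: write R = a + b12*e12 + b13*e13 + b23*e23 with a^2 + b12^2 + b13^2 + b23^2 = 1 (so R^-1 = ~R). Expanding the columns R e_j ~R gives tr M = 4a^2 - 1 and, from the antisymmetric part, M21 - M12 = -4a*b12, M13 - M31 = 4a*b13, M32 - M23 = -4a*b23.
Here tr M = -13861/15625, so a^2 = (1 + tr M)/4 = 441/15625 and a = ±21/125. Taking a = 21/125: M21 - M12 = 2352/15625, M13 - M31 = -6048/15625, M32 - M23 = 8064/15625, giving b12 = -28/125, b13 = -72/125, b23 = -96/125, i.e. R = 21/125 - 28/125*e12 - 72/125*e13 - 96/125*e23.
Its e23 coefficient is negative, so report the other preimage -R.
Answer: -21/125 + 28/125*e12 + 72/125*e13 + 96/125*e23. Why the constraint matters: R and -R act identically through the sandwich — M has trace -13861/15625 either way — so only the sign condition on e23 picks one of the two preimages.


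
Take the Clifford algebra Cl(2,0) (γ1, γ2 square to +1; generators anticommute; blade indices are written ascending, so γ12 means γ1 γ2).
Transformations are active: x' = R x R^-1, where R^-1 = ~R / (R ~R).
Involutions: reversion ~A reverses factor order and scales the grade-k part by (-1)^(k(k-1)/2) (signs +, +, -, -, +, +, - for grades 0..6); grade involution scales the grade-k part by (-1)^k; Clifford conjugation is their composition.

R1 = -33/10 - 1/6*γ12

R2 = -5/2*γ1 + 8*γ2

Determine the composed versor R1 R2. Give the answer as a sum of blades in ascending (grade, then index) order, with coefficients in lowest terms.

Distribute over the terms of R1 (each basis-blade product reordered to ascending indices, repeated generators contracted through their squares):
(-33/10) R2 = 33/4*γ1 - 132/5*γ2
(-1/6*γ12) R2 = -4/3*γ1 - 5/12*γ2
Summing the partial products and collecting blades:
Answer: 83/12*γ1 - 1609/60*γ2


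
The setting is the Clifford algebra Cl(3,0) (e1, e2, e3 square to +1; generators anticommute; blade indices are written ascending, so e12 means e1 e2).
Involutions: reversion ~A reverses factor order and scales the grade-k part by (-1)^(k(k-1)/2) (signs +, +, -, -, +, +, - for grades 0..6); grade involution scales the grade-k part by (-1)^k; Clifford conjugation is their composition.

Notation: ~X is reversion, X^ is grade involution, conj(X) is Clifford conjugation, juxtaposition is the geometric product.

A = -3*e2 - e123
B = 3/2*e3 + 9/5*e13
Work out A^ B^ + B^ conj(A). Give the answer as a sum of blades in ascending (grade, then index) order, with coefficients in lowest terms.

first term: 9/5*e2 - 3/2*e12 - 9/2*e23 - 27/5*e123
second term: -9/5*e2 + 3/2*e12 + 9/2*e23 - 27/5*e123
Answer: -54/5*e123


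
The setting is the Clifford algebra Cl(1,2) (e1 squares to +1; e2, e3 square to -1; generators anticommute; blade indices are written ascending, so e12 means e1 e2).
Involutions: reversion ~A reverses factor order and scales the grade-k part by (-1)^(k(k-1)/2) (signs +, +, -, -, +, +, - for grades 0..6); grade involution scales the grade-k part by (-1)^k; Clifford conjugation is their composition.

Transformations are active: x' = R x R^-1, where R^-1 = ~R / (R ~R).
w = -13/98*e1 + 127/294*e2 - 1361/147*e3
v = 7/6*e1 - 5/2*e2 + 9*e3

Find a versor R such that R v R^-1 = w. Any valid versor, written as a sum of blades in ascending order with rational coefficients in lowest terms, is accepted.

Sketch: the shared square -773/9 makes R = v + w = 152/147*e1 - 304/147*e2 - 38/147*e3 the natural versor; its sandwich fixes that direction, negates (v - w)/2, and sends v to w.
Answer: 152/147*e1 - 304/147*e2 - 38/147*e3


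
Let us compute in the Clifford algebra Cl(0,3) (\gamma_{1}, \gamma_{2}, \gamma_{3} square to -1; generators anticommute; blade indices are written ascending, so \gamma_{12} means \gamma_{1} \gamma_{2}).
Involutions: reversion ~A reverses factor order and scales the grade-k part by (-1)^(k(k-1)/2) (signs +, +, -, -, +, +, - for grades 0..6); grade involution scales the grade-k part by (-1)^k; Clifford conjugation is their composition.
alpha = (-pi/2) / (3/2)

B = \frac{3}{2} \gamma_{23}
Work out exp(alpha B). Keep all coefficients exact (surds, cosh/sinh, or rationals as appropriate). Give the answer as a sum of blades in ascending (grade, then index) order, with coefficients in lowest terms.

B^2 = (\frac{3}{2})^2*(\gamma_{23})^2 = \frac{9}{4}*(-1) = -\frac{9}{4} (a basis 2-blade squares to minus the product of its generators' squares).
B^2 = -\frac{9}{4} — the negative square puts this in the circular regime; l = \frac{3}{2}, alpha*l = - \frac{\pi}{2}, so exp(alpha B) = cos(- \frac{\pi}{2}) + (sin(- \frac{\pi}{2})/(\frac{3}{2}))*B = 0 + (- \frac{2}{3})*B.
Answer: -\gamma_{23}


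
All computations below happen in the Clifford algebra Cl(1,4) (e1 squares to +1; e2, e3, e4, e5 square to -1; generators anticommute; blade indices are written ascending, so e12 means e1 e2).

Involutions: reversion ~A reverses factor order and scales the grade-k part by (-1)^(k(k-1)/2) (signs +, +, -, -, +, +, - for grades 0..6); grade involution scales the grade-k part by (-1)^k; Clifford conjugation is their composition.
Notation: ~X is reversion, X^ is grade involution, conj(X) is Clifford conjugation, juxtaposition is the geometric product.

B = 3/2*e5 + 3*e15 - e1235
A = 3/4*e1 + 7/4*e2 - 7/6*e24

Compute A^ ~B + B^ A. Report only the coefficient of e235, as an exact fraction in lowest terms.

first term: 9/4*e5 - 9/8*e15 - 21/8*e25 - 21/4*e125 + 7/4*e135 + 3/4*e235 - 7/4*e245 + 7/2*e1245 - 7/6*e1345
second term: -9/4*e5 + 9/8*e15 + 21/8*e25 - 21/4*e125 + 7/4*e135 + 3/4*e235 + 7/4*e245 - 7/2*e1245 + 7/6*e1345
Answer: 3/2


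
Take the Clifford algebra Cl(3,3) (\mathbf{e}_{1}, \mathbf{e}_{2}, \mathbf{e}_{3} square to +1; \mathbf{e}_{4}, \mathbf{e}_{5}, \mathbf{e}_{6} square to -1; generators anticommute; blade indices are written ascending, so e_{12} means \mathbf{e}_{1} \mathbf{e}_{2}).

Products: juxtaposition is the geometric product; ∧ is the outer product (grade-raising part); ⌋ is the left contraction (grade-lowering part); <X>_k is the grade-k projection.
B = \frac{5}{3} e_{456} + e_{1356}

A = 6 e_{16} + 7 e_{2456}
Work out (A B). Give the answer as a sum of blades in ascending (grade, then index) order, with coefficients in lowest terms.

step 1: \frac{35}{3} e_{2} + 6 e_{35} - 10 e_{145} + 7 e_{1234}
Answer: \frac{35}{3} e_{2} + 6 e_{35} - 10 e_{145} + 7 e_{1234}


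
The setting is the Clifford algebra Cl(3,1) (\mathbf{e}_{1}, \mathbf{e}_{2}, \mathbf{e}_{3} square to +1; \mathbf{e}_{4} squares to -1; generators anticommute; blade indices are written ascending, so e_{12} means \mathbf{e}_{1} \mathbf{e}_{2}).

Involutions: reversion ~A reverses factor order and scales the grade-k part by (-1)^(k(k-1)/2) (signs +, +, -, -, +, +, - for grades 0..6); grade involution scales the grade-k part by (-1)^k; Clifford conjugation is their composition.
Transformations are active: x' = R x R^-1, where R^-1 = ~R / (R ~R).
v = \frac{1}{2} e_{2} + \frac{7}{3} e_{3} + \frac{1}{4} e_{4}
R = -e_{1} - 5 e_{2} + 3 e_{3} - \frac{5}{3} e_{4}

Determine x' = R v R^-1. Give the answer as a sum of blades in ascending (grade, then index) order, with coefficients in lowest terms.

~R = -e_{1} - 5 e_{2} + 3 e_{3} - \frac{5}{3} e_{4}, and R ~R = \frac{290}{9}, so R^-1 = ~R / (\frac{290}{9}).
R v = \frac{59}{12} - \frac{1}{2} e_{12} - \frac{7}{3} e_{13} - \frac{1}{4} e_{14} - \frac{79}{6} e_{23} - \frac{5}{12} e_{24} + \frac{167}{36} e_{34}
Answer: -\frac{177}{580} e_{1} - \frac{235}{116} e_{2} - \frac{2467}{1740} e_{3} - \frac{22}{29} e_{4}
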